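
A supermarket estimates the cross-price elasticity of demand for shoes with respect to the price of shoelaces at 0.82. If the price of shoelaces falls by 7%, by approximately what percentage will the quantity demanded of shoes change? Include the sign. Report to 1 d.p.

%ΔQ ≈ ε × %ΔP of shoelaces = 0.82 × (-7%) = -5.7%.

-5.7%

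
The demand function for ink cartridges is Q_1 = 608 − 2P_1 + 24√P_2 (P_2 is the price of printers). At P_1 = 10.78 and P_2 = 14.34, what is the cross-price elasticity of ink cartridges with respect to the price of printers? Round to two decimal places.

At P_1 = 10.78 and P_2 = 14.34: Q_1 = 677.324.
∂Q_1/∂P_2 = 24/(2√P_2) = 24/(2√14.34) = 3.1689.
ε = (∂Q_1/∂P_2)(P_2/Q_1) = 3.1689 × (14.34/677.324) ≈ 0.07.
ε > 0: substitutes.

0.07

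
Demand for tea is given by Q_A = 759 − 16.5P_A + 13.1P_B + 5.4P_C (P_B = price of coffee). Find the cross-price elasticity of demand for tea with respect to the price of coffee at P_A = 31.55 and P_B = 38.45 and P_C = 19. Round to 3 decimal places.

At P_A = 31.55 and P_B = 38.45 and P_C = 19: Q_A = 844.72.
∂Q_A/∂P_B = 13.1.
ε = (∂Q_A/∂P_B)(P_B/Q_A) = 13.1 × (38.45/844.72) ≈ 0.596.

0.596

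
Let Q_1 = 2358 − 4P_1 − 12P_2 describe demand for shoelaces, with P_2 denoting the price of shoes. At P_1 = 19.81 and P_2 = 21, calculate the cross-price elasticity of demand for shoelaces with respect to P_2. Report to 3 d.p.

At P_1 = 19.81 and P_2 = 21: Q_1 = 2026.76.
∂Q_1/∂P_2 = -12.
ε = (∂Q_1/∂P_2)(P_2/Q_1) = -12 × (21/2026.76) ≈ -0.124.

-0.124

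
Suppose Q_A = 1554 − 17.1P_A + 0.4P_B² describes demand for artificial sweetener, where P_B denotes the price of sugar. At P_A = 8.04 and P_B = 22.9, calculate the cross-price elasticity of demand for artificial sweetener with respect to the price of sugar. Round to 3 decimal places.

At P_A = 8.04 and P_B = 22.9: Q_A = 1626.28.
∂Q_A/∂P_B = 0.8P_B = 0.8(22.9) = 18.3200.
ε = (∂Q_A/∂P_B)(P_B/Q_A) = 18.3200 × (22.9/1626.28) ≈ 0.258.
ε > 0: substitutes.

0.258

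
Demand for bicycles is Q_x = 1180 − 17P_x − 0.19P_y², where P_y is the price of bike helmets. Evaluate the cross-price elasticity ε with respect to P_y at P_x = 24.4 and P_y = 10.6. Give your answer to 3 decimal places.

At P_x = 24.4 and P_y = 10.6: Q_x = 743.852.
∂Q_x/∂P_y = -0.38P_y = -0.38(10.6) = -4.0280.
ε = (∂Q_x/∂P_y)(P_y/Q_x) = -4.0280 × (10.6/743.852) ≈ -0.057.
ε < 0: complements.

-0.057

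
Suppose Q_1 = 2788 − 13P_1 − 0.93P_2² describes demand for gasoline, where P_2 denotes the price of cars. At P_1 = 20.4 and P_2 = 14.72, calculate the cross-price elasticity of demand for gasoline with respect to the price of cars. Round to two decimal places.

At P_1 = 20.4 and P_2 = 14.72: Q_1 = 2321.289.
∂Q_1/∂P_2 = -1.86P_2 = -1.86(14.72) = -27.3792.
ε = (∂Q_1/∂P_2)(P_2/Q_1) = -27.3792 × (14.72/2321.289) ≈ -0.17.
ε < 0: complements.

-0.17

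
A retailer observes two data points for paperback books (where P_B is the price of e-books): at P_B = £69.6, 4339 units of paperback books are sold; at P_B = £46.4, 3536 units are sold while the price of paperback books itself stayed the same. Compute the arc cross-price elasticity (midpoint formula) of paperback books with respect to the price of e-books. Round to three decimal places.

0.510

ΔQ_A = 3536 − 4339 = -803; ΔP_B = 46.4 − 69.6 = -23.2.
Midpoints: Q̄_A = 3937.5, P̄_B = 58.00.
ε = (ΔQ_A/Q̄_A)/(ΔP_B/P̄_B) = (-803/3937.5)/(-23.2/58.00) ≈ 0.510.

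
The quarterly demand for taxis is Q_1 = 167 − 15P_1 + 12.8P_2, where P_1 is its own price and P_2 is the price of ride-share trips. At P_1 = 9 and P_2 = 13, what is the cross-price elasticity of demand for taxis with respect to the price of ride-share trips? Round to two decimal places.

0.84

At P_1 = 9 and P_2 = 13: Q_1 = 198.4.
∂Q_1/∂P_2 = 12.8.
ε = (∂Q_1/∂P_2)(P_2/Q_1) = 12.8 × (13/198.4) ≈ 0.84.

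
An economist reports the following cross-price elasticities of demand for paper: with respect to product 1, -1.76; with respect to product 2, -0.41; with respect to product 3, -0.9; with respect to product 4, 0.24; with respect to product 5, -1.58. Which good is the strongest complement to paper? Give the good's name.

Complements have ε < 0. The most negative value is -1.76 (product 1).

product 1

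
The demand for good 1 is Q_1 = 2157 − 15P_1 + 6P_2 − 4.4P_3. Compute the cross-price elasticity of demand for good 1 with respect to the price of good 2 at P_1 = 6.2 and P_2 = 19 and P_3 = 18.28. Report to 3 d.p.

0.054

At P_1 = 6.2 and P_2 = 19 and P_3 = 18.28: Q_1 = 2097.568.
∂Q_1/∂P_2 = 6.
ε = (∂Q_1/∂P_2)(P_2/Q_1) = 6 × (19/2097.568) ≈ 0.054.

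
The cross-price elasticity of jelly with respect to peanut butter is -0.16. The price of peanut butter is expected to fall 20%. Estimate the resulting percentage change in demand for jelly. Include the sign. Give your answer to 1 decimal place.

3.2%

%ΔQ ≈ ε × %ΔP of peanut butter = -0.16 × (-20%) = 3.2%.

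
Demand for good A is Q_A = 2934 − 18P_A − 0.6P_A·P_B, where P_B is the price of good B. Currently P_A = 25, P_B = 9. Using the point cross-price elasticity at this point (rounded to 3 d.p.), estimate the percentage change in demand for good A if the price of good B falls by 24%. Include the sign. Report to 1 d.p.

1.4%

At P_A = 25, P_B = 9: Q_A = 2349.
∂Q_A/∂P_B = -0.6P_A = -15.0000.
ε = (∂Q_A/∂P_B)(P_B/Q_A) = -15.0000 × 9/2349 ≈ -0.057.
%ΔQ_A ≈ ε × %ΔP_B = -0.057 × (-24%) = 1.4%.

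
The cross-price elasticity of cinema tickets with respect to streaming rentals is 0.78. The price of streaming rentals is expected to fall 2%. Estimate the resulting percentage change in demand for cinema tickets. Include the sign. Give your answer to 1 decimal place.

%ΔQ ≈ ε × %ΔP of streaming rentals = 0.78 × (-2%) = -1.6%.

-1.6%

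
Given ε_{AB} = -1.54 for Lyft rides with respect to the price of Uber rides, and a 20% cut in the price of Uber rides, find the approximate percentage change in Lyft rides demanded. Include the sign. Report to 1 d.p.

%ΔQ ≈ ε × %ΔP of Uber rides = -1.54 × (-20%) = 30.8%.

30.8%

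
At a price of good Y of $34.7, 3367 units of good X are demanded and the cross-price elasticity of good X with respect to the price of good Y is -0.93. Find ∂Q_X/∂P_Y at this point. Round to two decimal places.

ε = (∂Q_X/∂P_Y)·(P_Y/Q_X) ⇒ ∂Q_X/∂P_Y = ε·Q_X/P_Y = -0.93 × 3367/34.7 ≈ -90.24.

-90.24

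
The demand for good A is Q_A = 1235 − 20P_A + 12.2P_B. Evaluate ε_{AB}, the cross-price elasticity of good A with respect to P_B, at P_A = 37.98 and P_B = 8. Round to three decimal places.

At P_A = 37.98 and P_B = 8: Q_A = 573.
∂Q_A/∂P_B = 12.2.
ε = (∂Q_A/∂P_B)(P_B/Q_A) = 12.2 × (8/573) ≈ 0.170.

0.170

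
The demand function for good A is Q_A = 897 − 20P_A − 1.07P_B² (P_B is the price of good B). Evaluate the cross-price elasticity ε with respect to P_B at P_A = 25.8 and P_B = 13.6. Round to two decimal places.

At P_A = 25.8 and P_B = 13.6: Q_A = 183.093.
∂Q_A/∂P_B = -2.14P_B = -2.14(13.6) = -29.1040.
ε = (∂Q_A/∂P_B)(P_B/Q_A) = -29.1040 × (13.6/183.093) ≈ -2.16.

-2.16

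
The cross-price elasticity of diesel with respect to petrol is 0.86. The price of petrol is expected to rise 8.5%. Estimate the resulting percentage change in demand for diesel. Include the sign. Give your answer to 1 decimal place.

7.3%

%ΔQ ≈ ε × %ΔP of petrol = 0.86 × (8.5%) = 7.3%.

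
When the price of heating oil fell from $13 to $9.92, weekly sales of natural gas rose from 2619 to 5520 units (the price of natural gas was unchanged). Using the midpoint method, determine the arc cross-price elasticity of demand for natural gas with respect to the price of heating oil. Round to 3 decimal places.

ΔQ_A = 5520 − 2619 = 2901; ΔP_B = 9.92 − 13 = -3.08.
Midpoints: Q̄_A = 4069.5, P̄_B = 11.46.
ε = (ΔQ_A/Q̄_A)/(ΔP_B/P̄_B) = (2901/4069.5)/(-3.08/11.46) ≈ -2.652.

-2.652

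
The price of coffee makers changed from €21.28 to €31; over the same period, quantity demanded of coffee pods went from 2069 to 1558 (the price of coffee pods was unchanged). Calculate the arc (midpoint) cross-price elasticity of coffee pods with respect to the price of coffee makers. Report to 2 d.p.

-0.76

ΔQ_A = 1558 − 2069 = -511; ΔP_B = 31 − 21.28 = 9.72.
Midpoints: Q̄_A = 1813.5, P̄_B = 26.14.
ε = (ΔQ_A/Q̄_A)/(ΔP_B/P̄_B) = (-511/1813.5)/(9.72/26.14) ≈ -0.76.
ε < 0: coffee pods and coffee makers are complements.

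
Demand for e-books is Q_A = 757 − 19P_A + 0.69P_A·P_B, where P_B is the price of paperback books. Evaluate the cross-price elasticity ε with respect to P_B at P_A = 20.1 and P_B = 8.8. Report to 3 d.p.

0.245

At P_A = 20.1 and P_B = 8.8: Q_A = 497.147.
∂Q_A/∂P_B = 0.69P_A = 0.69(20.1) = 13.8690.
ε = (∂Q_A/∂P_B)(P_B/Q_A) = 13.8690 × (8.8/497.147) ≈ 0.245.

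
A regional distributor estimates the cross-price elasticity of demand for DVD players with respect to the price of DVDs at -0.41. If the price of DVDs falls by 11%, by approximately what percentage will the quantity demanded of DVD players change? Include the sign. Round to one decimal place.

%ΔQ ≈ ε × %ΔP of DVDs = -0.41 × (-11%) = 4.5%.

4.5%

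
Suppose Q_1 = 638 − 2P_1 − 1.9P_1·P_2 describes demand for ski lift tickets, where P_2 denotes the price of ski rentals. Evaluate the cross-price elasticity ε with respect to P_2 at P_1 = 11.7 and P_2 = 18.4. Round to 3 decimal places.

At P_1 = 11.7 and P_2 = 18.4: Q_1 = 205.568.
∂Q_1/∂P_2 = -1.9P_1 = -1.9(11.7) = -22.2300.
ε = (∂Q_1/∂P_2)(P_2/Q_1) = -22.2300 × (18.4/205.568) ≈ -1.990.
ε < 0: complements.

-1.990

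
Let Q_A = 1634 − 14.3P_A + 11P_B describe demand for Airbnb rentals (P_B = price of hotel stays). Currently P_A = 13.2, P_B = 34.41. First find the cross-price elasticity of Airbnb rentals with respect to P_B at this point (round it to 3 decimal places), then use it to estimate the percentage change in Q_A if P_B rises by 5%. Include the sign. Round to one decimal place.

At P_A = 13.2, P_B = 34.41: Q_A = 1823.75.
∂Q_A/∂P_B = 11.
ε = (∂Q_A/∂P_B)(P_B/Q_A) = 11.0000 × 34.41/1823.75 ≈ 0.208.
%ΔQ_A ≈ ε × %ΔP_B = 0.208 × (5%) = 1.0%.

1.0%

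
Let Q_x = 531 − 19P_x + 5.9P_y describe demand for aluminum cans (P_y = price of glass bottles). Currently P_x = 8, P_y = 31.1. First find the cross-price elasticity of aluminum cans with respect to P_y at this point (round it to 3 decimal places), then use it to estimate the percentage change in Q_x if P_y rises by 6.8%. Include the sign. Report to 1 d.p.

At P_x = 8, P_y = 31.1: Q_x = 562.49.
∂Q_x/∂P_y = 5.9.
ε = (∂Q_x/∂P_y)(P_y/Q_x) = 5.9000 × 31.1/562.49 ≈ 0.326.
%ΔQ_x ≈ ε × %ΔP_y = 0.326 × (6.8%) = 2.2%.

2.2%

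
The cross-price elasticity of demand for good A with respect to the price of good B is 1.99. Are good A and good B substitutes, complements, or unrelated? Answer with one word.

substitutes

ε = 1.99 > 0, so a higher price of good B raises demand for good A: substitutes.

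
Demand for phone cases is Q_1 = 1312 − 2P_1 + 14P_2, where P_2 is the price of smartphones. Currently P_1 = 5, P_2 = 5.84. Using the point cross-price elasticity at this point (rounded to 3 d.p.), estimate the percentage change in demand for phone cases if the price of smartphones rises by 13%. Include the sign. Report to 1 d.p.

At P_1 = 5, P_2 = 5.84: Q_1 = 1383.76.
∂Q_1/∂P_2 = 14.
ε = (∂Q_1/∂P_2)(P_2/Q_1) = 14.0000 × 5.84/1383.76 ≈ 0.059.
%ΔQ_1 ≈ ε × %ΔP_2 = 0.059 × (13%) = 0.8%.

0.8%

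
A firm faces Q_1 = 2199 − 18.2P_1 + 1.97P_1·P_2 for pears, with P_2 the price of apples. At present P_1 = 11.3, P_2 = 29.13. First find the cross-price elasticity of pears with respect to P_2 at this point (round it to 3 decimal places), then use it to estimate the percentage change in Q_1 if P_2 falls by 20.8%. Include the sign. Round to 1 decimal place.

-5.1%

At P_1 = 11.3, P_2 = 29.13: Q_1 = 2641.803.
∂Q_1/∂P_2 = 1.97P_1 = 22.2610.
ε = (∂Q_1/∂P_2)(P_2/Q_1) = 22.2610 × 29.13/2641.803 ≈ 0.245.
%ΔQ_1 ≈ ε × %ΔP_2 = 0.245 × (-20.8%) = -5.1%.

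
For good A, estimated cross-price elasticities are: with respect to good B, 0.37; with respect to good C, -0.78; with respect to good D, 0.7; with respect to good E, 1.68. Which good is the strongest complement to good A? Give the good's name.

Complements have ε < 0. The most negative value is -0.78 (good C).

good C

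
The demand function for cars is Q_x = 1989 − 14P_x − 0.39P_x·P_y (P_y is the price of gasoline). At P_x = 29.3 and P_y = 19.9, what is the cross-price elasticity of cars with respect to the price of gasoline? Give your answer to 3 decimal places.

At P_x = 29.3 and P_y = 19.9: Q_x = 1351.403.
∂Q_x/∂P_y = -0.39P_x = -0.39(29.3) = -11.4270.
ε = (∂Q_x/∂P_y)(P_y/Q_x) = -11.4270 × (19.9/1351.403) ≈ -0.168.

-0.168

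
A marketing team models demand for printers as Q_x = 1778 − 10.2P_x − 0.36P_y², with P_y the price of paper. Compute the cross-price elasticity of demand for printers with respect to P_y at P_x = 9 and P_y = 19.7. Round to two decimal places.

-0.18

At P_x = 9 and P_y = 19.7: Q_x = 1546.488.
∂Q_x/∂P_y = -0.72P_y = -0.72(19.7) = -14.1840.
ε = (∂Q_x/∂P_y)(P_y/Q_x) = -14.1840 × (19.7/1546.488) ≈ -0.18.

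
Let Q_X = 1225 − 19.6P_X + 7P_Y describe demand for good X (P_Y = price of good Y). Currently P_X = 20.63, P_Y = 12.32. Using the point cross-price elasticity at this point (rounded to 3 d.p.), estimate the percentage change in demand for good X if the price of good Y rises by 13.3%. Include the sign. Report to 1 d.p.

At P_X = 20.63, P_Y = 12.32: Q_X = 906.892.
∂Q_X/∂P_Y = 7.
ε = (∂Q_X/∂P_Y)(P_Y/Q_X) = 7.0000 × 12.32/906.892 ≈ 0.095.
%ΔQ_X ≈ ε × %ΔP_Y = 0.095 × (13.3%) = 1.3%.

1.3%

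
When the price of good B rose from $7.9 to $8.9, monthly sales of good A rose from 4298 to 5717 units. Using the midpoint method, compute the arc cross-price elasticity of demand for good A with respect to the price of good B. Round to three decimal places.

ΔQ_A = 5717 − 4298 = 1419; ΔP_B = 8.9 − 7.9 = 1.
Midpoints: Q̄_A = 5007.5, P̄_B = 8.40.
ε = (ΔQ_A/Q̄_A)/(ΔP_B/P̄_B) = (1419/5007.5)/(1/8.40) ≈ 2.380.

2.380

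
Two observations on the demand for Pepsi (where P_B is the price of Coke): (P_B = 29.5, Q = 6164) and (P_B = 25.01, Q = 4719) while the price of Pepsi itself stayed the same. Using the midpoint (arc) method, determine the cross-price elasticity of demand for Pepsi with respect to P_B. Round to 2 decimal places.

1.61

ΔQ_A = 4719 − 6164 = -1445; ΔP_B = 25.01 − 29.5 = -4.49.
Midpoints: Q̄_A = 5441.5, P̄_B = 27.26.
ε = (ΔQ_A/Q̄_A)/(ΔP_B/P̄_B) = (-1445/5441.5)/(-4.49/27.26) ≈ 1.61.
ε > 0: Pepsi and Coke are substitutes.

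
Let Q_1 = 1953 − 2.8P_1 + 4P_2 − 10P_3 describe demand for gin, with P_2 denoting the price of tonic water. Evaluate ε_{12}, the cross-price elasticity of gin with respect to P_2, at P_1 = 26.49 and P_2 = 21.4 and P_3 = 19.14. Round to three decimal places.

0.048

At P_1 = 26.49 and P_2 = 21.4 and P_3 = 19.14: Q_1 = 1773.028.
∂Q_1/∂P_2 = 4.
ε = (∂Q_1/∂P_2)(P_2/Q_1) = 4 × (21.4/1773.028) ≈ 0.048.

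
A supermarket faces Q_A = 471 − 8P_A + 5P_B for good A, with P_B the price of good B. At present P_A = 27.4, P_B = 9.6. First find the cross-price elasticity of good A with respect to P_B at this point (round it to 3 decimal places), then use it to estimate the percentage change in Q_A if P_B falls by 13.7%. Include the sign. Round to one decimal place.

-2.2%

At P_A = 27.4, P_B = 9.6: Q_A = 299.8.
∂Q_A/∂P_B = 5.
ε = (∂Q_A/∂P_B)(P_B/Q_A) = 5.0000 × 9.6/299.8 ≈ 0.160.
%ΔQ_A ≈ ε × %ΔP_B = 0.160 × (-13.7%) = -2.2%.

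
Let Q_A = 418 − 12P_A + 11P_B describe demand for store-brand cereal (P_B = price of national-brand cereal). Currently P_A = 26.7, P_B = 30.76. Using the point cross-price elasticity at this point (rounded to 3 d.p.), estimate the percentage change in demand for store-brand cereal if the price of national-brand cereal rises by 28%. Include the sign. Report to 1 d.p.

At P_A = 26.7, P_B = 30.76: Q_A = 435.96.
∂Q_A/∂P_B = 11.
ε = (∂Q_A/∂P_B)(P_B/Q_A) = 11.0000 × 30.76/435.96 ≈ 0.776.
%ΔQ_A ≈ ε × %ΔP_B = 0.776 × (28%) = 21.7%.

21.7%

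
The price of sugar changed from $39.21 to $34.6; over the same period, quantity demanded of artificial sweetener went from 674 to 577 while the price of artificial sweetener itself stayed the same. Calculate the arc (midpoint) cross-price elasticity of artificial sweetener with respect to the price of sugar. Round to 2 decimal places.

ΔQ_A = 577 − 674 = -97; ΔP_B = 34.6 − 39.21 = -4.61.
Midpoints: Q̄_A = 625.5, P̄_B = 36.91.
ε = (ΔQ_A/Q̄_A)/(ΔP_B/P̄_B) = (-97/625.5)/(-4.61/36.91) ≈ 1.24.

1.24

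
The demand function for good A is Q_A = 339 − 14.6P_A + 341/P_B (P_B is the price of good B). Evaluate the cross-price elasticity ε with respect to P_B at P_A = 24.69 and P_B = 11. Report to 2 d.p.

At P_A = 24.69 and P_B = 11: Q_A = 9.526.
∂Q_A/∂P_B = −341/P_B² = -2.8182.
ε = (∂Q_A/∂P_B)(P_B/Q_A) = -2.8182 × (11/9.526) ≈ -3.25.
ε < 0: complements.

-3.25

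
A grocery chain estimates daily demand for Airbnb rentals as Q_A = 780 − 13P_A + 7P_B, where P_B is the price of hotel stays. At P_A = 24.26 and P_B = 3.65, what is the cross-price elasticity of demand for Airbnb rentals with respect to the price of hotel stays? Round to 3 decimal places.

At P_A = 24.26 and P_B = 3.65: Q_A = 490.17.
∂Q_A/∂P_B = 7.
ε = (∂Q_A/∂P_B)(P_B/Q_A) = 7 × (3.65/490.17) ≈ 0.052.
Since ε > 0, Airbnb rentals and hotel stays are substitutes.

0.052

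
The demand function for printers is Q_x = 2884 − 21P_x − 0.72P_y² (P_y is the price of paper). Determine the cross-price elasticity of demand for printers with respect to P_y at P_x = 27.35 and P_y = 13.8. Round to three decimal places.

-0.126

At P_x = 27.35 and P_y = 13.8: Q_x = 2172.533.
∂Q_x/∂P_y = -1.44P_y = -1.44(13.8) = -19.8720.
ε = (∂Q_x/∂P_y)(P_y/Q_x) = -19.8720 × (13.8/2172.533) ≈ -0.126.
ε < 0: complements.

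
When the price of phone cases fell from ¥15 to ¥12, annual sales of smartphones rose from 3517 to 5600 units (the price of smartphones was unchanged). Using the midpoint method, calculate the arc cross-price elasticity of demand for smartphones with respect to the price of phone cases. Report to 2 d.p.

-2.06

ΔQ_A = 5600 − 3517 = 2083; ΔP_B = 12 − 15 = -3.
Midpoints: Q̄_A = 4558.5, P̄_B = 13.50.
ε = (ΔQ_A/Q̄_A)/(ΔP_B/P̄_B) = (2083/4558.5)/(-3/13.50) ≈ -2.06.
ε < 0: smartphones and phone cases are complements.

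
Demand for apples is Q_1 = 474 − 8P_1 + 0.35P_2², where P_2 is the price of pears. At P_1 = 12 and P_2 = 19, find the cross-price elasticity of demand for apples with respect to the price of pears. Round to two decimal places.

At P_1 = 12 and P_2 = 19: Q_1 = 504.35.
∂Q_1/∂P_2 = 0.7P_2 = 0.7(19) = 13.3000.
ε = (∂Q_1/∂P_2)(P_2/Q_1) = 13.3000 × (19/504.35) ≈ 0.50.
ε > 0: substitutes.

0.50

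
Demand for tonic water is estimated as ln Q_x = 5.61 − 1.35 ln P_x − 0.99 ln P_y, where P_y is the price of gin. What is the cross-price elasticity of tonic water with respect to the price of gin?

-0.99

In a log-linear (constant-elasticity) demand function, the coefficient on ln P_y is the cross-price elasticity.
ε = -0.99. Negative, so tonic water and gin are complements.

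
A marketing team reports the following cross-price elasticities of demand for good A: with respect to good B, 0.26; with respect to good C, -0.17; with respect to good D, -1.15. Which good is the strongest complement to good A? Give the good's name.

Complements have ε < 0. The most negative value is -1.15 (good D).

good D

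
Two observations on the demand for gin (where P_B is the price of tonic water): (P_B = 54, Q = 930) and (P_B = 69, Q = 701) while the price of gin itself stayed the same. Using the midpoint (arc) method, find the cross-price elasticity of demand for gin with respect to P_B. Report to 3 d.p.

-1.151

ΔQ_A = 701 − 930 = -229; ΔP_B = 69 − 54 = 15.
Midpoints: Q̄_A = 815.5, P̄_B = 61.50.
ε = (ΔQ_A/Q̄_A)/(ΔP_B/P̄_B) = (-229/815.5)/(15/61.50) ≈ -1.151.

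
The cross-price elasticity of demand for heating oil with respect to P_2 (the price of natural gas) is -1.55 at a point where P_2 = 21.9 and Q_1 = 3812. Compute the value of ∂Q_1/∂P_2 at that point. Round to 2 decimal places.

-269.80

ε = (∂Q_1/∂P_2)·(P_2/Q_1) ⇒ ∂Q_1/∂P_2 = ε·Q_1/P_2 = -1.55 × 3812/21.9 ≈ -269.80.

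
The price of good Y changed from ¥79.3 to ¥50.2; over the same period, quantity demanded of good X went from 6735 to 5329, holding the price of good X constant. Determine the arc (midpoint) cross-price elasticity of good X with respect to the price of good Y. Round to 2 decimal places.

ΔQ_X = 5329 − 6735 = -1406; ΔP_Y = 50.2 − 79.3 = -29.1.
Midpoints: Q̄_X = 6032.0, P̄_Y = 64.75.
ε = (ΔQ_X/Q̄_X)/(ΔP_Y/P̄_Y) = (-1406/6032.0)/(-29.1/64.75) ≈ 0.52.
ε > 0: good X and good Y are substitutes.

0.52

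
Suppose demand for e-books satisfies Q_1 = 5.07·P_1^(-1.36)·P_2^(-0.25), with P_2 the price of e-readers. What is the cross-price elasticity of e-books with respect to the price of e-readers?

-0.25

In a log-linear (constant-elasticity) demand function, the coefficient on the exponent of P_2 is the cross-price elasticity.
ε = -0.25. Negative, so e-books and e-readers are complements.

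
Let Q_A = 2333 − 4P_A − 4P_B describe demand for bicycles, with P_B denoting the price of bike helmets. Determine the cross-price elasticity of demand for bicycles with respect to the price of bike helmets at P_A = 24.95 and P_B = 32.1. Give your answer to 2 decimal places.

At P_A = 24.95 and P_B = 32.1: Q_A = 2104.8.
∂Q_A/∂P_B = -4.
ε = (∂Q_A/∂P_B)(P_B/Q_A) = -4 × (32.1/2104.8) ≈ -0.06.
Since ε < 0, bicycles and bike helmets are complements.

-0.06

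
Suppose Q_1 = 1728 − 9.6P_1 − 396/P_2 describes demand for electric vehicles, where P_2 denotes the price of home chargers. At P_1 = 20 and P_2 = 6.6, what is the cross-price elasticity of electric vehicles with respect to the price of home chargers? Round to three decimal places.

At P_1 = 20 and P_2 = 6.6: Q_1 = 1476.
∂Q_1/∂P_2 = 396/P_2² = 9.0909.
ε = (∂Q_1/∂P_2)(P_2/Q_1) = 9.0909 × (6.6/1476) ≈ 0.041.
ε > 0: substitutes.

0.041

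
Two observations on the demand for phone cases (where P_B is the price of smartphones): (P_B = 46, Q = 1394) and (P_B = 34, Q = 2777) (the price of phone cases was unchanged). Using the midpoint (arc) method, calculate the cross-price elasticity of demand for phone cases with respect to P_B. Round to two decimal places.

ΔQ_A = 2777 − 1394 = 1383; ΔP_B = 34 − 46 = -12.
Midpoints: Q̄_A = 2085.5, P̄_B = 40.00.
ε = (ΔQ_A/Q̄_A)/(ΔP_B/P̄_B) = (1383/2085.5)/(-12/40.00) ≈ -2.21.

-2.21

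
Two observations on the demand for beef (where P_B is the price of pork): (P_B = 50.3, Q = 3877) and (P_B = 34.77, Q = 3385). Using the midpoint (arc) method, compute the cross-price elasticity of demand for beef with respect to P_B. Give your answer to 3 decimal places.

ΔQ_A = 3385 − 3877 = -492; ΔP_B = 34.77 − 50.3 = -15.53.
Midpoints: Q̄_A = 3631.0, P̄_B = 42.53.
ε = (ΔQ_A/Q̄_A)/(ΔP_B/P̄_B) = (-492/3631.0)/(-15.53/42.53) ≈ 0.371.
ε > 0: beef and pork are substitutes.

0.371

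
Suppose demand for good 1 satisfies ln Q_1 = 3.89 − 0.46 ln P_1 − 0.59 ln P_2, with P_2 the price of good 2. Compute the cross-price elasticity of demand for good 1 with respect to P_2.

-0.59

In a log-linear (constant-elasticity) demand function, the coefficient on ln P_2 is the cross-price elasticity.
ε = -0.59. Negative, so good 1 and good 2 are complements.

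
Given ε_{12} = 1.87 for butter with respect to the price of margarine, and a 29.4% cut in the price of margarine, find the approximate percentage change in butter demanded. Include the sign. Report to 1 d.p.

%ΔQ ≈ ε × %ΔP of margarine = 1.87 × (-29.4%) = -55.0%.

-55.0%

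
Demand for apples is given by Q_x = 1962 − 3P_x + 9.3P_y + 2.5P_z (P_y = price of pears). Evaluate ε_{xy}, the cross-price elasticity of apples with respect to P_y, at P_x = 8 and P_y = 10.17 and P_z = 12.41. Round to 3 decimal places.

At P_x = 8 and P_y = 10.17 and P_z = 12.41: Q_x = 2063.606.
∂Q_x/∂P_y = 9.3.
ε = (∂Q_x/∂P_y)(P_y/Q_x) = 9.3 × (10.17/2063.606) ≈ 0.046.

0.046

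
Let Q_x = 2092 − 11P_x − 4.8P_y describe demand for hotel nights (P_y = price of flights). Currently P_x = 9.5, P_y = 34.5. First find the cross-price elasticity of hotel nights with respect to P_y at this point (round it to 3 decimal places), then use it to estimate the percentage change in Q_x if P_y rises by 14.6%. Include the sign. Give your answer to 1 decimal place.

At P_x = 9.5, P_y = 34.5: Q_x = 1821.9.
∂Q_x/∂P_y = -4.8.
ε = (∂Q_x/∂P_y)(P_y/Q_x) = -4.8000 × 34.5/1821.9 ≈ -0.091.
%ΔQ_x ≈ ε × %ΔP_y = -0.091 × (14.6%) = -1.3%.

-1.3%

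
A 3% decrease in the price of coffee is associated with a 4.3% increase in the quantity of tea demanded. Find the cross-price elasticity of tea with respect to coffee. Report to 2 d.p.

-1.43

ε = (%ΔQ of tea) / (%ΔP of coffee) = (4.3%) / (-3%) ≈ -1.43.
Negative cross-price elasticity: complements.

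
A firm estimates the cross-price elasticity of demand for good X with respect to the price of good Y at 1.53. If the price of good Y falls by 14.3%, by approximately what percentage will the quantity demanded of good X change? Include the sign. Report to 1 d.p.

%ΔQ ≈ ε × %ΔP of good Y = 1.53 × (-14.3%) = -21.9%.
Demand for good X falls by about 21.9%.

-21.9%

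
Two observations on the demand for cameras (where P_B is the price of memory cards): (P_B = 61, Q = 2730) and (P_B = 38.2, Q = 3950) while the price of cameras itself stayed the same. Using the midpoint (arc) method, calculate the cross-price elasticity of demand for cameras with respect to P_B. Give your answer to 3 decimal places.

-0.795

ΔQ_A = 3950 − 2730 = 1220; ΔP_B = 38.2 − 61 = -22.8.
Midpoints: Q̄_A = 3340.0, P̄_B = 49.60.
ε = (ΔQ_A/Q̄_A)/(ΔP_B/P̄_B) = (1220/3340.0)/(-22.8/49.60) ≈ -0.795.
ε < 0: cameras and memory cards are complements.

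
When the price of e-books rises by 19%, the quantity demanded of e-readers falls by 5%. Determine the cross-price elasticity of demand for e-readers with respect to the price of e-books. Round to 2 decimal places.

-0.26

ε = (%ΔQ of e-readers) / (%ΔP of e-books) = (-5%) / (19%) ≈ -0.26.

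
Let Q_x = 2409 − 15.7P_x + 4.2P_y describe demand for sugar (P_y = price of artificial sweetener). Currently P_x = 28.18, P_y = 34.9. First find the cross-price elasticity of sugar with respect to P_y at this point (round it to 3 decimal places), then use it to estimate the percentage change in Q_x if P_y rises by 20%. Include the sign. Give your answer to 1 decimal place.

At P_x = 28.18, P_y = 34.9: Q_x = 2113.154.
∂Q_x/∂P_y = 4.2.
ε = (∂Q_x/∂P_y)(P_y/Q_x) = 4.2000 × 34.9/2113.154 ≈ 0.069.
%ΔQ_x ≈ ε × %ΔP_y = 0.069 × (20%) = 1.4%.

1.4%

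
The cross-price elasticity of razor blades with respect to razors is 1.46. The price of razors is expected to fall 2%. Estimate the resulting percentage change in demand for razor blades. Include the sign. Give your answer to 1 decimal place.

%ΔQ ≈ ε × %ΔP of razors = 1.46 × (-2%) = -2.9%.

-2.9%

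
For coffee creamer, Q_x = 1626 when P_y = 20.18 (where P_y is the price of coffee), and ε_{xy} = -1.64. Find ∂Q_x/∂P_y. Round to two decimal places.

ε = (∂Q_x/∂P_y)·(P_y/Q_x) ⇒ ∂Q_x/∂P_y = ε·Q_x/P_y = -1.64 × 1626/20.18 ≈ -132.14.

-132.14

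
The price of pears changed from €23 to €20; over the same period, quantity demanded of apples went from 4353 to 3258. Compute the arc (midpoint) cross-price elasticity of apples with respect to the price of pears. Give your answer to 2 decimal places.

2.06

ΔQ_A = 3258 − 4353 = -1095; ΔP_B = 20 − 23 = -3.
Midpoints: Q̄_A = 3805.5, P̄_B = 21.50.
ε = (ΔQ_A/Q̄_A)/(ΔP_B/P̄_B) = (-1095/3805.5)/(-3/21.50) ≈ 2.06.
ε > 0: apples and pears are substitutes.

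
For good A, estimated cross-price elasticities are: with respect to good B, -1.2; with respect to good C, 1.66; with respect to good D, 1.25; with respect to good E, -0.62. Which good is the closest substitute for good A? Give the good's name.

good C

Substitutes have ε > 0. Among the positive values, 1.66 (good C) is largest.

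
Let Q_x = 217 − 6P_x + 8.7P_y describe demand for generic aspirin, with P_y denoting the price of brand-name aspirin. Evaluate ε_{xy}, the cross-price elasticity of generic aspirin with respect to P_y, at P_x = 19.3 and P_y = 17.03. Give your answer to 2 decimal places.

0.59

At P_x = 19.3 and P_y = 17.03: Q_x = 249.361.
∂Q_x/∂P_y = 8.7.
ε = (∂Q_x/∂P_y)(P_y/Q_x) = 8.7 × (17.03/249.361) ≈ 0.59.
Since ε > 0, generic aspirin and brand-name aspirin are substitutes.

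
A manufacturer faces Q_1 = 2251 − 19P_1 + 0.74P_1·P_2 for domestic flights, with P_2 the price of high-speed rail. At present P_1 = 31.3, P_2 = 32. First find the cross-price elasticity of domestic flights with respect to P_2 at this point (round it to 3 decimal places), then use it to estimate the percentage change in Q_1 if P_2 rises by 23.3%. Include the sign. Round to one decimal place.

At P_1 = 31.3, P_2 = 32: Q_1 = 2397.484.
∂Q_1/∂P_2 = 0.74P_1 = 23.1620.
ε = (∂Q_1/∂P_2)(P_2/Q_1) = 23.1620 × 32/2397.484 ≈ 0.309.
%ΔQ_1 ≈ ε × %ΔP_2 = 0.309 × (23.3%) = 7.2%.

7.2%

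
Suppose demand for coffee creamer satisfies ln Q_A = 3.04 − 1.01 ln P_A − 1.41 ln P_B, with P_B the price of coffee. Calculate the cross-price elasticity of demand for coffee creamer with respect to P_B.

-1.41

In a log-linear (constant-elasticity) demand function, the coefficient on ln P_B is the cross-price elasticity.
ε = -1.41. Negative, so coffee creamer and coffee are complements.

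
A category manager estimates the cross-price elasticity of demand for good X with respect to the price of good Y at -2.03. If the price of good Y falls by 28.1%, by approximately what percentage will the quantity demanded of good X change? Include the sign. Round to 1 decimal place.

%ΔQ ≈ ε × %ΔP of good Y = -2.03 × (-28.1%) = 57.0%.

57.0%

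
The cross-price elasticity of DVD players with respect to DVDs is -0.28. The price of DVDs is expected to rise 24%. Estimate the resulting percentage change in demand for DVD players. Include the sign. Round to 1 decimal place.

%ΔQ ≈ ε × %ΔP of DVDs = -0.28 × (24%) = -6.7%.

-6.7%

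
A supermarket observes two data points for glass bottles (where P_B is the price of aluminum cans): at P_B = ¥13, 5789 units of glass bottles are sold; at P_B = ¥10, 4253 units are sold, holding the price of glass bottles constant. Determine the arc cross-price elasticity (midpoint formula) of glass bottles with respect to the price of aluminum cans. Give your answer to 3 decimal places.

1.173

ΔQ_A = 4253 − 5789 = -1536; ΔP_B = 10 − 13 = -3.
Midpoints: Q̄_A = 5021.0, P̄_B = 11.50.
ε = (ΔQ_A/Q̄_A)/(ΔP_B/P̄_B) = (-1536/5021.0)/(-3/11.50) ≈ 1.173.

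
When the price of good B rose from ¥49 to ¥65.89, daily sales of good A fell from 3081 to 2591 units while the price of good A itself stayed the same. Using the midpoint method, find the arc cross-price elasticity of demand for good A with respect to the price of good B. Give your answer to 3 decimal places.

ΔQ_A = 2591 − 3081 = -490; ΔP_B = 65.89 − 49 = 16.89.
Midpoints: Q̄_A = 2836.0, P̄_B = 57.45.
ε = (ΔQ_A/Q̄_A)/(ΔP_B/P̄_B) = (-490/2836.0)/(16.89/57.45) ≈ -0.588.
ε < 0: good A and good B are complements.

-0.588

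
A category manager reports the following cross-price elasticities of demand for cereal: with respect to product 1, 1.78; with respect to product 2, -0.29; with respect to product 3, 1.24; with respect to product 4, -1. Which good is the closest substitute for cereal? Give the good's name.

Substitutes have ε > 0. Among the positive values, 1.78 (product 1) is largest.

product 1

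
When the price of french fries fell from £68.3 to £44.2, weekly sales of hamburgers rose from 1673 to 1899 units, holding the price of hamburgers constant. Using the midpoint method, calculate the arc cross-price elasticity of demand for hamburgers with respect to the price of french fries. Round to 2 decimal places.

-0.30

ΔQ_A = 1899 − 1673 = 226; ΔP_B = 44.2 − 68.3 = -24.1.
Midpoints: Q̄_A = 1786.0, P̄_B = 56.25.
ε = (ΔQ_A/Q̄_A)/(ΔP_B/P̄_B) = (226/1786.0)/(-24.1/56.25) ≈ -0.30.
ε < 0: hamburgers and french fries are complements.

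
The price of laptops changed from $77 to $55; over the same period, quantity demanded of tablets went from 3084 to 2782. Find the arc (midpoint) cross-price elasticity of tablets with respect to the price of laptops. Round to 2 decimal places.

0.31

ΔQ_A = 2782 − 3084 = -302; ΔP_B = 55 − 77 = -22.
Midpoints: Q̄_A = 2933.0, P̄_B = 66.00.
ε = (ΔQ_A/Q̄_A)/(ΔP_B/P̄_B) = (-302/2933.0)/(-22/66.00) ≈ 0.31.
ε > 0: tablets and laptops are substitutes.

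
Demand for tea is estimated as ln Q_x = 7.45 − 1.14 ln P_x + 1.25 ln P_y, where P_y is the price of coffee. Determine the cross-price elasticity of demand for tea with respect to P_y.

In a log-linear (constant-elasticity) demand function, the coefficient on ln P_y is the cross-price elasticity.
ε = 1.25. Positive, so tea and coffee are substitutes.

1.25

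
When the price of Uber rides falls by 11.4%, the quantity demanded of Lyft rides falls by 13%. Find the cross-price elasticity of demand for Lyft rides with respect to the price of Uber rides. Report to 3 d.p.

1.140

ε = (%ΔQ of Lyft rides) / (%ΔP of Uber rides) = (-13%) / (-11.4%) ≈ 1.140.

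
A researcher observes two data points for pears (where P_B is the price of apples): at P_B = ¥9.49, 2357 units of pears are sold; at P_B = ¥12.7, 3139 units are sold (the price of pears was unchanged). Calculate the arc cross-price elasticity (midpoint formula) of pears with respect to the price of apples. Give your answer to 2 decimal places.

0.98

ΔQ_A = 3139 − 2357 = 782; ΔP_B = 12.7 − 9.49 = 3.21.
Midpoints: Q̄_A = 2748.0, P̄_B = 11.09.
ε = (ΔQ_A/Q̄_A)/(ΔP_B/P̄_B) = (782/2748.0)/(3.21/11.09) ≈ 0.98.
ε > 0: pears and apples are substitutes.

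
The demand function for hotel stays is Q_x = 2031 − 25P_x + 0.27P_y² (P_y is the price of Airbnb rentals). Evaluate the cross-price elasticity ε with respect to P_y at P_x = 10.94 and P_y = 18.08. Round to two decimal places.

0.10

At P_x = 10.94 and P_y = 18.08: Q_x = 1845.759.
∂Q_x/∂P_y = 0.54P_y = 0.54(18.08) = 9.7632.
ε = (∂Q_x/∂P_y)(P_y/Q_x) = 9.7632 × (18.08/1845.759) ≈ 0.10.
ε > 0: substitutes.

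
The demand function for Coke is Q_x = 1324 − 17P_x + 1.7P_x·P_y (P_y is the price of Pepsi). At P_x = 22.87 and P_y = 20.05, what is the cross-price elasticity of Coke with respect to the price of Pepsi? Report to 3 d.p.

0.455

At P_x = 22.87 and P_y = 20.05: Q_x = 1714.734.
∂Q_x/∂P_y = 1.7P_x = 1.7(22.87) = 38.8790.
ε = (∂Q_x/∂P_y)(P_y/Q_x) = 38.8790 × (20.05/1714.734) ≈ 0.455.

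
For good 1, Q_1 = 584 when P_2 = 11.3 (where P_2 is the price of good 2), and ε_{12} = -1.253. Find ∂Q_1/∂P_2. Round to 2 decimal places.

-64.76

ε = (∂Q_1/∂P_2)·(P_2/Q_1) ⇒ ∂Q_1/∂P_2 = ε·Q_1/P_2 = -1.253 × 584/11.3 ≈ -64.76.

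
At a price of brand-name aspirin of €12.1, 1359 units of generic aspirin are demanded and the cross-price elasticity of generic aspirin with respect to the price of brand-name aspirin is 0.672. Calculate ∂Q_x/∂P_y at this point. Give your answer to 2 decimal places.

75.48

ε = (∂Q_x/∂P_y)·(P_y/Q_x) ⇒ ∂Q_x/∂P_y = ε·Q_x/P_y = 0.672 × 1359/12.1 ≈ 75.48.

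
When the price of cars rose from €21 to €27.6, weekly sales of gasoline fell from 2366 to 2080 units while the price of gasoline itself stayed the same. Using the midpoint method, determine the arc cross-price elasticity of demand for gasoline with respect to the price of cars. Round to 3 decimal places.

-0.474

ΔQ_A = 2080 − 2366 = -286; ΔP_B = 27.6 − 21 = 6.6.
Midpoints: Q̄_A = 2223.0, P̄_B = 24.30.
ε = (ΔQ_A/Q̄_A)/(ΔP_B/P̄_B) = (-286/2223.0)/(6.6/24.30) ≈ -0.474.
ε < 0: gasoline and cars are complements.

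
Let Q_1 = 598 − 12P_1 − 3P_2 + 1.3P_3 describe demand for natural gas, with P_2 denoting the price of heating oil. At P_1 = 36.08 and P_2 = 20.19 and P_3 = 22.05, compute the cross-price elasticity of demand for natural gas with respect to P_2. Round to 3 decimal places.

At P_1 = 36.08 and P_2 = 20.19 and P_3 = 22.05: Q_1 = 133.135.
∂Q_1/∂P_2 = -3.
ε = (∂Q_1/∂P_2)(P_2/Q_1) = -3 × (20.19/133.135) ≈ -0.455.
Since ε < 0, natural gas and heating oil are complements.

-0.455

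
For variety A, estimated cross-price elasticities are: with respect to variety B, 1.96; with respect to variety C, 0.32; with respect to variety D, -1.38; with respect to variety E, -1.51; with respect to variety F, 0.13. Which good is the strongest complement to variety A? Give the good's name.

Complements have ε < 0. The most negative value is -1.51 (variety E).

variety E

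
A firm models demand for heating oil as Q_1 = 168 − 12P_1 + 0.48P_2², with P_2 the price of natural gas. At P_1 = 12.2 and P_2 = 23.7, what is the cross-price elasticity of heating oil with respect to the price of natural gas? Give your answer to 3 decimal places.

At P_1 = 12.2 and P_2 = 23.7: Q_1 = 291.211.
∂Q_1/∂P_2 = 0.96P_2 = 0.96(23.7) = 22.7520.
ε = (∂Q_1/∂P_2)(P_2/Q_1) = 22.7520 × (23.7/291.211) ≈ 1.852.

1.852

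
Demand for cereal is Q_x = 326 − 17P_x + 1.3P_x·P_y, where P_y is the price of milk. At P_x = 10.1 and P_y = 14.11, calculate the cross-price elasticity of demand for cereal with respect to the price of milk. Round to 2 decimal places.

At P_x = 10.1 and P_y = 14.11: Q_x = 339.564.
∂Q_x/∂P_y = 1.3P_x = 1.3(10.1) = 13.1300.
ε = (∂Q_x/∂P_y)(P_y/Q_x) = 13.1300 × (14.11/339.564) ≈ 0.55.

0.55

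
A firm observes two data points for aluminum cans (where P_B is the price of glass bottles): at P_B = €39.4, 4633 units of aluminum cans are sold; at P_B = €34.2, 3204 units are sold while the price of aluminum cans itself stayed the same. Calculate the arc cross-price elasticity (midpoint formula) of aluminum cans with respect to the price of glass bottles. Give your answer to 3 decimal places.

2.581

ΔQ_A = 3204 − 4633 = -1429; ΔP_B = 34.2 − 39.4 = -5.2.
Midpoints: Q̄_A = 3918.5, P̄_B = 36.80.
ε = (ΔQ_A/Q̄_A)/(ΔP_B/P̄_B) = (-1429/3918.5)/(-5.2/36.80) ≈ 2.581.
ε > 0: aluminum cans and glass bottles are substitutes.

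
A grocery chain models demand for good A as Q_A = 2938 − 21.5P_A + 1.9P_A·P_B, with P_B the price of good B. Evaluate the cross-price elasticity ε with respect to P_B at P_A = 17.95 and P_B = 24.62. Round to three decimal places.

0.248

At P_A = 17.95 and P_B = 24.62: Q_A = 3391.740.
∂Q_A/∂P_B = 1.9P_A = 1.9(17.95) = 34.1050.
ε = (∂Q_A/∂P_B)(P_B/Q_A) = 34.1050 × (24.62/3391.740) ≈ 0.248.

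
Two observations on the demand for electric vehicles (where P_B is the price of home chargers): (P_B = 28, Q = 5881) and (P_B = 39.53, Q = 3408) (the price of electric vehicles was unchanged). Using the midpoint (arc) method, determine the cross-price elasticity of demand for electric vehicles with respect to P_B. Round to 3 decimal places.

ΔQ_A = 3408 − 5881 = -2473; ΔP_B = 39.53 − 28 = 11.53.
Midpoints: Q̄_A = 4644.5, P̄_B = 33.77.
ε = (ΔQ_A/Q̄_A)/(ΔP_B/P̄_B) = (-2473/4644.5)/(11.53/33.77) ≈ -1.559.
ε < 0: electric vehicles and home chargers are complements.

-1.559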